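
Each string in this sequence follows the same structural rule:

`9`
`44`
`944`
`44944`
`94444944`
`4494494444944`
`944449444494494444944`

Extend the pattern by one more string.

4494494444944944449444494494444944

This is a Fibonacci-style word recurrence s(k) = s(k−2)·s(k−1): e.g. 9·44 = 944.
The next term joins 4494494444944 and 944449444494494444944.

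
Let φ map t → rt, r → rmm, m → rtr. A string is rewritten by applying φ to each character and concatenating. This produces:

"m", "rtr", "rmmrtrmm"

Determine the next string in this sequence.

Rewriting each symbol of rmmrtrmm: r→rmm, m→rtr, m→rtr, r→rmm, t→rt, r→rmm, m→rtr, m→rtr, which concatenates to rmm rtr rtr rmm rt rmm rtr rtr.

rmmrtrrtrrmmrtrmmrtrrtr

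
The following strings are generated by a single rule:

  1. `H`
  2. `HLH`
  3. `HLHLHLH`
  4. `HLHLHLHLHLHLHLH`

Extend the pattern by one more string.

HLHLHLHLHLHLHLHLHLHLHLHLHLHLHLH

Every step duplicates the string with 'L' between the halves.
So the next term is two copies of HLHLHLHLHLHLHLH with 'L' between the halves.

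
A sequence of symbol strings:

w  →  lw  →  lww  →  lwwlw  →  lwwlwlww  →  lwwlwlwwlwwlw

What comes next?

This is a Fibonacci-style word recurrence s(k) = s(k−1)·s(k−2): e.g. lw·w = lww.
So term 7 is lwwlwlwwlwwlw·lwwlwlww.

lwwlwlwwlwwlwlwwlwlww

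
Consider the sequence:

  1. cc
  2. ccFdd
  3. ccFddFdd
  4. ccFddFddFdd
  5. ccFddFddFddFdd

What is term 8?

Every step adds Fdd to the end: s(k+1) = s(k)·Fdd.
From ccFddFddFddFdd, 3 further steps: ccFddFddFddFdd → ccFddFddFddFddFdd → ccFddFddFddFddFddFdd → (answer).

ccFddFddFddFddFddFddFdd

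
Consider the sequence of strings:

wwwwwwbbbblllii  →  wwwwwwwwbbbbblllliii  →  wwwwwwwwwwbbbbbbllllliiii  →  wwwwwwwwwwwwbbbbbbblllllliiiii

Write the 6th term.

Each string has the form w^{2n+2} b^{n+2} l^{n+1} i^{n}, where the shown terms are n = 2, 3, 4, 5.
For term 6, n = 7, so the run lengths are 16, 9, 8, 7.

wwwwwwwwwwwwwwwwbbbbbbbbblllllllliiiiiii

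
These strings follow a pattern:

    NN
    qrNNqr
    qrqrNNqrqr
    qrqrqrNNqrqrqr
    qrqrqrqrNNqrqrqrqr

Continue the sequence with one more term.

s(k+1) = qr·s(k)·qr, so each term gains qr as a prefix and qr as a suffix.
Applying this once more to qrqrqrqrNNqrqrqrqr:

qrqrqrqrqrNNqrqrqrqrqr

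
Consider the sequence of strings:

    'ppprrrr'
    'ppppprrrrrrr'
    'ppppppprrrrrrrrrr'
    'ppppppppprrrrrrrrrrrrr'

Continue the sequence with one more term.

The n-th term is 2n+1 p's then 3n+1 r's (n = 1, 2, …).
For the next term, n = 5, so the run lengths are 11, 16.

ppppppppppprrrrrrrrrrrrrrrr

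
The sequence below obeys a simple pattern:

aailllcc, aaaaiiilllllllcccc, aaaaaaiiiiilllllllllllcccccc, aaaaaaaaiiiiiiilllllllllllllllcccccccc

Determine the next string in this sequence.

Term n consists of 2n a's, followed by 2n-1 i's, followed by 4n-1 l's, followed by 2n c's (n = 1, 2, …).
For the next term, n = 5, so the run lengths are 10, 9, 19, 10.

aaaaaaaaaaiiiiiiiiilllllllllllllllllllcccccccccc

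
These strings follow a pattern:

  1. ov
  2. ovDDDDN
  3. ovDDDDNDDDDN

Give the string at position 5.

Each term is the previous one with DDDDN appended.
From ovDDDDNDDDDN, 2 further steps: ovDDDDNDDDDN → ovDDDDNDDDDNDDDDN → (answer).

ovDDDDNDDDDNDDDDNDDDDN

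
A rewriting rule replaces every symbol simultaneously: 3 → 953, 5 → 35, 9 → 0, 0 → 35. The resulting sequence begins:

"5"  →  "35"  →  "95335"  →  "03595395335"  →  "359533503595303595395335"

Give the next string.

Rewriting the 24 symbols of 359533503595303595395335 one by one yields 953 35 0 35 953 953 35 35 953 35 0 35 953 35 953 35 0 35 953 0 35 953 953 35; concatenated:

95335035953953353595335035953359533503595303595395335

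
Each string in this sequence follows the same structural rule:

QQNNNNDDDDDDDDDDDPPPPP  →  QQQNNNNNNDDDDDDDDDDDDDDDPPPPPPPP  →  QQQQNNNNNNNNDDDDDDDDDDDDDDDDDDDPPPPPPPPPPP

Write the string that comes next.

QQQQQNNNNNNNNNNDDDDDDDDDDDDDDDDDDDDDDDPPPPPPPPPPPPPP

Term n consists of n Q's, followed by 2n N's, followed by 4n+3 D's, followed by 3n-1 P's, where the shown terms are n = 2, 3, 4.
Setting n = 5 gives 5, 10, 23, 14 characters in each block.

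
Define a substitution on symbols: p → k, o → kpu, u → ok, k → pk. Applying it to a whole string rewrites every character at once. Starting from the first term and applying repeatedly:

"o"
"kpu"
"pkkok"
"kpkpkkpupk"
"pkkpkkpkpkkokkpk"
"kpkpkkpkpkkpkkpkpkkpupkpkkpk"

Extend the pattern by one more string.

Rewriting the 28 symbols of kpkpkkpkpkkpkkpkpkkpupkpkkpk one by one yields pk k pk k pk pk k pk k pk pk k pk pk k pk k pk pk k ok k pk k pk pk k pk; concatenated:

pkkpkkpkpkkpkkpkpkkpkpkkpkkpkpkkokkpkkpkpkkpk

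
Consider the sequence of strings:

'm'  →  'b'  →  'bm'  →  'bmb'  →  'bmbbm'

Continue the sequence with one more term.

Each term (from the third on) is the previous term followed by the one before it: term 3 = b·m = bm.
So term 6 is bmbbm·bmb.

bmbbmbmb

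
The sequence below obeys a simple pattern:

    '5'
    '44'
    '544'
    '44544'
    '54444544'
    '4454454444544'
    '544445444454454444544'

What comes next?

This is a Fibonacci-style word recurrence s(k) = s(k−2)·s(k−1): e.g. 5·44 = 544.
Continuing: 4454454444544 · 544445444454454444544 gives term 8.

4454454444544544445444454454444544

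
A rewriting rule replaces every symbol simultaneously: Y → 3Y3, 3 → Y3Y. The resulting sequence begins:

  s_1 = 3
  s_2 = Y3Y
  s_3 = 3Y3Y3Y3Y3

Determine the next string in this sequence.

Y3Y3Y3Y3Y3Y3Y3Y3Y3Y3Y3Y3Y3Y

Rewriting each symbol of 3Y3Y3Y3Y3: 3→Y3Y, Y→3Y3, 3→Y3Y, Y→3Y3, 3→Y3Y, Y→3Y3, 3→Y3Y, Y→3Y3, 3→Y3Y, which concatenates to Y3Y 3Y3 Y3Y 3Y3 Y3Y 3Y3 Y3Y 3Y3 Y3Y.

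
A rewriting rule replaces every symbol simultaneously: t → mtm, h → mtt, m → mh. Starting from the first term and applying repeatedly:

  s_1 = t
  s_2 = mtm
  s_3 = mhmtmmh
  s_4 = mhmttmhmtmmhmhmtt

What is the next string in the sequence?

mhmttmhmtmmtmmhmttmhmtmmhmhmttmhmttmhmtmmtm

Replace each of the 17 characters of mhmttmhmtmmhmhmtt in place — mh mtt mh mtm mtm mh mtt mh mtm mh mh mtt mh mtt mh mtm mtm — and concatenate.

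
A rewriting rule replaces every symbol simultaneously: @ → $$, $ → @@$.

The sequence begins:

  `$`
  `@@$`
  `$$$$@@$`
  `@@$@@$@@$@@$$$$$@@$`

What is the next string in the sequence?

Rewriting the 19 symbols of @@$@@$@@$@@$$$$$@@$ one by one yields $$ $$ @@$ $$ $$ @@$ $$ $$ @@$ $$ $$ @@$ @@$ @@$ @@$ @@$ $$ $$ @@$; concatenated:

$$$$@@$$$$$@@$$$$$@@$$$$$@@$@@$@@$@@$@@$$$$$@@$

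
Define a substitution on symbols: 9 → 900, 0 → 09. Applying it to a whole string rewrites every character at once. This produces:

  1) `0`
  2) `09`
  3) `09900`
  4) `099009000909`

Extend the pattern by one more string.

Apply φ to 099009000909 symbol by symbol: 0→09, 9→900, 9→900, 0→09, 0→09, 9→900, 0→09, 0→09, 0→09, 9→900, 0→09, 9→900; joined: 09 900 900 09 09 900 09 09 09 900 09 900.

09900900090990009090990009900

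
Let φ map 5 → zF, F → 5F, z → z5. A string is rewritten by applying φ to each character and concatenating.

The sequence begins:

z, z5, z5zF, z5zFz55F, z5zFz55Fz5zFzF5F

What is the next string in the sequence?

Replace each of the 16 characters of z5zFz55Fz5zFzF5F in place — z5 zF z5 5F z5 zF zF 5F z5 zF z5 5F z5 5F zF 5F — and concatenate.

z5zFz55Fz5zFzF5Fz5zFz55Fz55FzF5F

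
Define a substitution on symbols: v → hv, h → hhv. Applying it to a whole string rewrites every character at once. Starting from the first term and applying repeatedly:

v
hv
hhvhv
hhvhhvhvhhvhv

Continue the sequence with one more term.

hhvhhvhvhhvhhvhvhhvhvhhvhhvhvhhvhv

Replace each of the 13 characters of hhvhhvhvhhvhv in place — hhv hhv hv hhv hhv hv hhv hv hhv hhv hv hhv hv — and concatenate.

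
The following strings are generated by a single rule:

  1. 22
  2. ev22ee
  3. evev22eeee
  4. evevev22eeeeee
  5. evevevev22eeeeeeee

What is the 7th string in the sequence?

Every step adds ev to the front and ee to the end of the previous string.
From evevevev22eeeeeeee, 2 further steps: evevevev22eeeeeeee → evevevevev22eeeeeeeeee → (answer).

evevevevevev22eeeeeeeeeeee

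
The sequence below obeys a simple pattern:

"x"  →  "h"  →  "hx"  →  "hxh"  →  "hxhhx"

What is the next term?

From term 3 onward, concatenate the last term with the second-to-last: h·x = hx, hx·h = hxh, …
The next term joins hxhhx and hxh.

hxhhxhxh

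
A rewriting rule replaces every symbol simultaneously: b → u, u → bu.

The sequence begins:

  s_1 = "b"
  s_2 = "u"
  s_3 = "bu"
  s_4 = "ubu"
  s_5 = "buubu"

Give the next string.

ububuubu

Rewriting each symbol of buubu: b→u, u→bu, u→bu, b→u, u→bu, which concatenates to u bu bu u bu.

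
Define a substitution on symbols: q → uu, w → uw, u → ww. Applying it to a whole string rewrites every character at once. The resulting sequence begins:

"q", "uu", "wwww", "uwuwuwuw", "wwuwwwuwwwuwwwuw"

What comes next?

uwuwwwuwuwuwwwuwuwuwwwuwuwuwwwuw

Applying the rule to each of the 16 symbols of wwuwwwuwwwuwwwuw gives the pieces uw uw ww uw uw uw ww uw uw uw ww uw uw uw ww uw, which concatenate to the answer.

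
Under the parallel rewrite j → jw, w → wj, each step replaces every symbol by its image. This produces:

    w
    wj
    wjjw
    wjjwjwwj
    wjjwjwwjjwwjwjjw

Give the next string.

wjjwjwwjjwwjwjjwjwwjwjjwwjjwjwwj

Applying the rule to each of the 16 symbols of wjjwjwwjjwwjwjjw gives the pieces wj jw jw wj jw wj wj jw jw wj wj jw wj jw jw wj, which concatenate to the answer.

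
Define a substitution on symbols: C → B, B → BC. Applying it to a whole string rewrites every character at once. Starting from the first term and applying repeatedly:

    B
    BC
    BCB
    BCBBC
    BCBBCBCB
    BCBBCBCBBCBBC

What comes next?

Rewriting the 13 symbols of BCBBCBCBBCBBC one by one yields BC B BC BC B BC B BC BC B BC BC B; concatenated:

BCBBCBCBBCBBCBCBBCBCB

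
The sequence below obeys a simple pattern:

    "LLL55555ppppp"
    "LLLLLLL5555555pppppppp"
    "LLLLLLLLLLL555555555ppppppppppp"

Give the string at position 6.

Each string has the form L^{4n-1} 5^{2n+3} p^{3n+2} (n = 1, 2, …).
For term 6, n = 6, so the run lengths are 23, 15, 20.

LLLLLLLLLLLLLLLLLLLLLLL555555555555555pppppppppppppppppppp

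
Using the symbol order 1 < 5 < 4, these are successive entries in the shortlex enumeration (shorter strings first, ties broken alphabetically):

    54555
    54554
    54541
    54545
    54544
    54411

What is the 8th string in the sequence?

54414

Advancing 2 positions from 54411 through 54411 → 54415 reaches term 8.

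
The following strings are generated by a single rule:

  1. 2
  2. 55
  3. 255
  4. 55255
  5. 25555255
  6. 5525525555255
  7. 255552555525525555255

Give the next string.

This is a Fibonacci-style word recurrence s(k) = s(k−2)·s(k−1): e.g. 2·55 = 255.
So term 8 is 5525525555255·255552555525525555255.

5525525555255255552555525525555255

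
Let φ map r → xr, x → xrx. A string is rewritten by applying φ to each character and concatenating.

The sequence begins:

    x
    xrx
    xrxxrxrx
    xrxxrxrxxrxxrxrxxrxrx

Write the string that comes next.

xrxxrxrxxrxxrxrxxrxrxxrxxrxrxxrxxrxrxxrxrxxrxxrxrxxrxrx

φ(xrxxrxrxxrxxrxrxxrxrx) expands symbol-by-symbol to xrx xr xrx xrx xr xrx xr xrx xrx xr xrx xrx xr xrx xr xrx xrx xr xrx xr xrx; joining the 21 pieces gives the next term.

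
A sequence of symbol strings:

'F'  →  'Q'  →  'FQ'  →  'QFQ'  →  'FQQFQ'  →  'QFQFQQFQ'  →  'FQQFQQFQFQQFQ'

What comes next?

QFQFQQFQFQQFQQFQFQQFQ

This is a Fibonacci-style word recurrence s(k) = s(k−2)·s(k−1): e.g. F·Q = FQ.
Continuing: QFQFQQFQ · FQQFQQFQFQQFQ gives term 8.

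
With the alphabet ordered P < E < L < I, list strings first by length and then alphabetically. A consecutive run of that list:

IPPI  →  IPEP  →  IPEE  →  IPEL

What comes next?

IPEI

Treat IPEL as a base-4 numeral over the given alphabet and add one, carrying through any trailing I's.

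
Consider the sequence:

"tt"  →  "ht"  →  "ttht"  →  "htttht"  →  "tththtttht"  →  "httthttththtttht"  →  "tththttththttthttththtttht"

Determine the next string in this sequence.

This is a Fibonacci-style word recurrence s(k) = s(k−2)·s(k−1): e.g. tt·ht = ttht.
The next term joins httthttththtttht and tththttththttthttththtttht.

httthttththttthttththttththttthttththtttht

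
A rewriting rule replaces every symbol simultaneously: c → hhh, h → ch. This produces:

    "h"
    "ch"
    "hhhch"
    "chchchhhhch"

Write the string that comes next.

Rewriting each symbol of chchchhhhch: c→hhh, h→ch, c→hhh, h→ch, c→hhh, h→ch, h→ch, h→ch, h→ch, c→hhh, h→ch, which concatenates to hhh ch hhh ch hhh ch ch ch ch hhh ch.

hhhchhhhchhhhchchchchhhhch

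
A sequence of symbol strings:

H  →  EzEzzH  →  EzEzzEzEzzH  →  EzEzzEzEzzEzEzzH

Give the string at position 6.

The strings grow by a fixed prefix EzEzz each time.
From EzEzzEzEzzEzEzzH, 2 further steps: EzEzzEzEzzEzEzzH → EzEzzEzEzzEzEzzEzEzzH → (answer).

EzEzzEzEzzEzEzzEzEzzEzEzzH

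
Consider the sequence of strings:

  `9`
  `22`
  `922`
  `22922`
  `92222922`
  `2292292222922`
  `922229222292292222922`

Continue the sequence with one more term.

2292292222922922229222292292222922

Each term (from the third on) is the two preceding terms concatenated in order: term 3 = 9·22 = 922.
The next term joins 2292292222922 and 922229222292292222922.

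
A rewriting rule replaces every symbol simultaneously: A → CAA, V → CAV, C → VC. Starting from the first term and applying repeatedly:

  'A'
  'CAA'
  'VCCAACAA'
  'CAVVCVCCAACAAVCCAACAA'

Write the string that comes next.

Replace each of the 21 characters of CAVVCVCCAACAAVCCAACAA in place — VC CAA CAV CAV VC CAV VC VC CAA CAA VC CAA CAA CAV VC VC CAA CAA VC CAA CAA — and concatenate.

VCCAACAVCAVVCCAVVCVCCAACAAVCCAACAACAVVCVCCAACAAVCCAACAA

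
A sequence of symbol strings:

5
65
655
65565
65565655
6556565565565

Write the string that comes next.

655656556556565565655

Each term (from the third on) is the previous term followed by the one before it: term 3 = 65·5 = 655.
So term 7 is 6556565565565·65565655.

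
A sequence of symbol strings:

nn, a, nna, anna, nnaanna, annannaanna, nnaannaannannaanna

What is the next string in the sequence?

From term 3 onward, concatenate the second-to-last term with the last: nn·a = nna, a·nna = anna, …
Continuing: annannaanna · nnaannaannannaanna gives term 8.

annannaannannaannaannannaanna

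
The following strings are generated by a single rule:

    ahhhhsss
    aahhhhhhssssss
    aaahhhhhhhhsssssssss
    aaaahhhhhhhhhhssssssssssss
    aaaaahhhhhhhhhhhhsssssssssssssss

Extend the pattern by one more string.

aaaaaahhhhhhhhhhhhhhssssssssssssssssss

Reading off run lengths: a runs 1, 2, 3, 4, 5; h runs 4, 6, 8, 10, 12; s runs 3, 6, 9, 12, 15 — each is linear in n (n = 1, 2, …).
Setting n = 6 gives 6, 14, 18 characters in each block.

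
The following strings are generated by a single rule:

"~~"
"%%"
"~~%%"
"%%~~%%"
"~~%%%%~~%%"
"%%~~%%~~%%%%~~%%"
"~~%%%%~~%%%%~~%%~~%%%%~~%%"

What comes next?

Each term (from the third on) is the two preceding terms concatenated in order: term 3 = ~~·%% = ~~%%.
Continuing: %%~~%%~~%%%%~~%% · ~~%%%%~~%%%%~~%%~~%%%%~~%% gives term 8.

%%~~%%~~%%%%~~%%~~%%%%~~%%%%~~%%~~%%%%~~%%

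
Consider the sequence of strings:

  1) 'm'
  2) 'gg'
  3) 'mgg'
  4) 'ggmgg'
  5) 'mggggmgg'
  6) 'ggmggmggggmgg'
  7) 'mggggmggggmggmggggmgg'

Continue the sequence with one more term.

From term 3 onward, concatenate the second-to-last term with the last: m·gg = mgg, gg·mgg = ggmgg, …
The next term joins ggmggmggggmgg and mggggmggggmggmggggmgg.

ggmggmggggmggmggggmggggmggmggggmgg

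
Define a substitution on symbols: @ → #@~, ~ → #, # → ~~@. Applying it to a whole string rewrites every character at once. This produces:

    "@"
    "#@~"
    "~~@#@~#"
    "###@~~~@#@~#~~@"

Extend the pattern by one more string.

Rewriting the 15 symbols of ###@~~~@#@~#~~@ one by one yields ~~@ ~~@ ~~@ #@~ # # # #@~ ~~@ #@~ # ~~@ # # #@~; concatenated:

~~@~~@~~@#@~####@~~~@#@~#~~@###@~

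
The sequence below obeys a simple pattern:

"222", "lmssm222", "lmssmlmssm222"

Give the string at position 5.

The strings grow by a fixed prefix lmssm each time.
From lmssmlmssm222, 2 further steps: lmssmlmssm222 → lmssmlmssmlmssm222 → (answer).

lmssmlmssmlmssmlmssm222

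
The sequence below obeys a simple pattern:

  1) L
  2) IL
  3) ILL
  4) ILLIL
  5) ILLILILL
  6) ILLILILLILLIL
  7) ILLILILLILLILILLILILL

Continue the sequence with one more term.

ILLILILLILLILILLILILLILLILILLILLIL

From term 3 onward, concatenate the last term with the second-to-last: IL·L = ILL, ILL·IL = ILLIL, …
The next term joins ILLILILLILLILILLILILL and ILLILILLILLIL.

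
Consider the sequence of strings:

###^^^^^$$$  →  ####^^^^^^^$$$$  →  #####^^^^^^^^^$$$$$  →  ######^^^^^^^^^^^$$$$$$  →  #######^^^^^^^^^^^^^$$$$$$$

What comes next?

########^^^^^^^^^^^^^^^$$$$$$$$

Reading off run lengths: # runs 3, 4, 5, 6, 7; ^ runs 5, 7, 9, 11, 13; $ runs 3, 4, 5, 6, 7 — each is linear in n, where the shown terms are n = 3, 4, 5, 6, 7.
Setting n = 8 gives 8, 15, 8 characters in each block.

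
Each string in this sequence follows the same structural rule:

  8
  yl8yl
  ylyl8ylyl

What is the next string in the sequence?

ylylyl8ylylyl

Each term wraps the previous one in yl on the left and yl on the right.
One more step from ylyl8ylyl gives the answer.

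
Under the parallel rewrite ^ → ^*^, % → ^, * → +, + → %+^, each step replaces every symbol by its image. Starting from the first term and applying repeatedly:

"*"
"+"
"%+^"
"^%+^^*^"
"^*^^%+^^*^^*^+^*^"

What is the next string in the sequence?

φ(^*^^%+^^*^^*^+^*^) expands symbol-by-symbol to ^*^ + ^*^ ^*^ ^ %+^ ^*^ ^*^ + ^*^ ^*^ + ^*^ %+^ ^*^ + ^*^; joining the 17 pieces gives the next term.

^*^+^*^^*^^%+^^*^^*^+^*^^*^+^*^%+^^*^+^*^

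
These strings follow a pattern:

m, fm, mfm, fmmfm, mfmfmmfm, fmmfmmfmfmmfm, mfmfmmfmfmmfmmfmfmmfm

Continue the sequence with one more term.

fmmfmmfmfmmfmmfmfmmfmfmmfmmfmfmmfm

This is a Fibonacci-style word recurrence s(k) = s(k−2)·s(k−1): e.g. m·fm = mfm.
So term 8 is fmmfmmfmfmmfm·mfmfmmfmfmmfmmfmfmmfm.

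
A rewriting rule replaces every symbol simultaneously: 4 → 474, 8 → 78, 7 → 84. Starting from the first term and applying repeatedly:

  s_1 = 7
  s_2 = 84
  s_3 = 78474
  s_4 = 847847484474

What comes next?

Rewriting each symbol of 847847484474: 8→78, 4→474, 7→84, 8→78, 4→474, 7→84, 4→474, 8→78, 4→474, 4→474, 7→84, 4→474, which concatenates to 78 474 84 78 474 84 474 78 474 474 84 474.

784748478474844747847447484474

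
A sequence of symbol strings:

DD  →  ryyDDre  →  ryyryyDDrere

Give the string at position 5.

ryyryyryyryyDDrererere

Each term wraps the previous one in ryy on the left and re on the right.
From ryyryyDDrere, 2 further steps: ryyryyDDrere → ryyryyryyDDrerere → (answer).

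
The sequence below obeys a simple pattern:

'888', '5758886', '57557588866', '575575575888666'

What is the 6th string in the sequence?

Each term wraps the previous one in 575 on the left and 6 on the right.
From 575575575888666, 2 further steps: 575575575888666 → 5755755755758886666 → (answer).

57557557557557588866666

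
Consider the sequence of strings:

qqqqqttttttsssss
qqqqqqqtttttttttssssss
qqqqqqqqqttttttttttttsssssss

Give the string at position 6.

Each string has the form q^{2n+1} t^{3n} s^{n+3}, where the shown terms are n = 2, 3, 4.
At n = 7 the blocks have lengths 15, 21, 10.

qqqqqqqqqqqqqqqtttttttttttttttttttttssssssssss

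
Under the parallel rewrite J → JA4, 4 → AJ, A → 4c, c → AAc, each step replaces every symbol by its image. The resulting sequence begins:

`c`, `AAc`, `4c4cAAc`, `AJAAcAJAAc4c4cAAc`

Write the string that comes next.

Rewriting the 17 symbols of AJAAcAJAAc4c4cAAc one by one yields 4c JA4 4c 4c AAc 4c JA4 4c 4c AAc AJ AAc AJ AAc 4c 4c AAc; concatenated:

4cJA44c4cAAc4cJA44c4cAAcAJAAcAJAAc4c4cAAc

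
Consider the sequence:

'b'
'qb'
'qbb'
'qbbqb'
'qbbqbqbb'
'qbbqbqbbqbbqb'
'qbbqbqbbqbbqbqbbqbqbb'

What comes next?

Each term (from the third on) is the previous term followed by the one before it: term 3 = qb·b = qbb.
So term 8 is qbbqbqbbqbbqbqbbqbqbb·qbbqbqbbqbbqb.

qbbqbqbbqbbqbqbbqbqbbqbbqbqbbqbbqb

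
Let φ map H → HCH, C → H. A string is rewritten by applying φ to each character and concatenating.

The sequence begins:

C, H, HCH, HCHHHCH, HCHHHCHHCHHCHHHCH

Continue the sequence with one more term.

HCHHHCHHCHHCHHHCHHCHHHCHHCHHHCHHCHHCHHHCH

φ(HCHHHCHHCHHCHHHCH) expands symbol-by-symbol to HCH H HCH HCH HCH H HCH HCH H HCH HCH H HCH HCH HCH H HCH; joining the 17 pieces gives the next term.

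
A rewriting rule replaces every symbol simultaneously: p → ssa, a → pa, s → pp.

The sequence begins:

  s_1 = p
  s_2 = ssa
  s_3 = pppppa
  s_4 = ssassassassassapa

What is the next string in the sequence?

Replace each of the 17 characters of ssassassassassapa in place — pp pp pa pp pp pa pp pp pa pp pp pa pp pp pa ssa pa — and concatenate.

pppppapppppapppppapppppapppppassapa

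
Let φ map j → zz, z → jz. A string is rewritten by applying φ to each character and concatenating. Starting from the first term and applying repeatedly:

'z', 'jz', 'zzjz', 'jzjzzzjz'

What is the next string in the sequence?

Apply φ to jzjzzzjz symbol by symbol: j→zz, z→jz, j→zz, z→jz, z→jz, z→jz, j→zz, z→jz; joined: zz jz zz jz jz jz zz jz.

zzjzzzjzjzjzzzjz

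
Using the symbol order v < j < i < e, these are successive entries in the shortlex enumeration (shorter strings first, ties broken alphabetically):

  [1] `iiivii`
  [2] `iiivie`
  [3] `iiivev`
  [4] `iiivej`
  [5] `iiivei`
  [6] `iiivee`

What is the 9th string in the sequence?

iiijvi

Continuing the enumeration 3 steps past iiivee: iiivee → iiijvv → iiijvj → (answer).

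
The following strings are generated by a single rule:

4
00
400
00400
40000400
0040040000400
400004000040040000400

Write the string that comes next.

0040040000400400004000040040000400

From term 3 onward, concatenate the second-to-last term with the last: 4·00 = 400, 00·400 = 00400, …
The next term joins 0040040000400 and 400004000040040000400.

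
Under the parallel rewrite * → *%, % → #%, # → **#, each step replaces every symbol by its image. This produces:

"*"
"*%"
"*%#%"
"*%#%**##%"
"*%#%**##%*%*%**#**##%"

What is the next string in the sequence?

*%#%**##%*%*%**#**##%*%#%*%#%*%*%**#*%*%**#**##%

φ(*%#%**##%*%*%**#**##%) expands symbol-by-symbol to *% #% **# #% *% *% **# **# #% *% #% *% #% *% *% **# *% *% **# **# #%; joining the 21 pieces gives the next term.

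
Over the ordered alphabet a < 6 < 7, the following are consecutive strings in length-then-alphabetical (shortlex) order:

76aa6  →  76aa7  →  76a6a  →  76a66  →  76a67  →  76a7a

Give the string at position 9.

Continuing the enumeration 3 steps past 76a7a: 76a7a → 76a76 → 76a77 → (answer).

766aa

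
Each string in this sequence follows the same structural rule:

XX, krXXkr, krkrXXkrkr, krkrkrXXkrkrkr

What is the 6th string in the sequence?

Each term wraps the previous one in kr on the left and kr on the right.
From krkrkrXXkrkrkr, 2 further steps: krkrkrXXkrkrkr → krkrkrkrXXkrkrkrkr → (answer).

krkrkrkrkrXXkrkrkrkrkr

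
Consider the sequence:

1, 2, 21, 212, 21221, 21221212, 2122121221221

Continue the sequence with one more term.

212212122122121221212

From term 3 onward, concatenate the last term with the second-to-last: 2·1 = 21, 21·2 = 212, …
Continuing: 2122121221221 · 21221212 gives term 8.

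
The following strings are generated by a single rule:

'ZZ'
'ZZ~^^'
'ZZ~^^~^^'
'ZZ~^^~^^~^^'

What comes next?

ZZ~^^~^^~^^~^^

The strings grow by a fixed suffix ~^^ each time.
So the next term is ZZ~^^~^^~^^·~^^.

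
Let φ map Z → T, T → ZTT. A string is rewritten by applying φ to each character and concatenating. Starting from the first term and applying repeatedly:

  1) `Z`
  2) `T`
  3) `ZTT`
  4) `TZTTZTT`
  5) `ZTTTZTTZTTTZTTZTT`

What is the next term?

TZTTZTTZTTTZTTZTTTZTTZTTZTTTZTTZTTTZTTZTT

Replace each of the 17 characters of ZTTTZTTZTTTZTTZTT in place — T ZTT ZTT ZTT T ZTT ZTT T ZTT ZTT ZTT T ZTT ZTT T ZTT ZTT — and concatenate.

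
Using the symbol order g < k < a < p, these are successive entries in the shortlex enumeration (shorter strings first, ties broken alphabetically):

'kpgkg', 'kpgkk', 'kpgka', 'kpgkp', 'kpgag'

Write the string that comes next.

kpgak

Find the rightmost character of kpgag below p, bump it to the next letter, and reset everything to its right to g.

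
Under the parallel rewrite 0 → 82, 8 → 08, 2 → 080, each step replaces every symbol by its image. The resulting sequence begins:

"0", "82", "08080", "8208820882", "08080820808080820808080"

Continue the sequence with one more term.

820882088208080820882088208820808082088208820882

Applying the rule to each of the 23 symbols of 08080820808080820808080 gives the pieces 82 08 82 08 82 08 080 82 08 82 08 82 08 82 08 080 82 08 82 08 82 08 82, which concatenate to the answer.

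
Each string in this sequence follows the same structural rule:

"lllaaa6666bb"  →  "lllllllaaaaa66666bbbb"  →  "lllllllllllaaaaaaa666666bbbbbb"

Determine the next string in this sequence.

Reading off run lengths: l runs 3, 7, 11; a runs 3, 5, 7; 6 runs 4, 5, 6; b runs 2, 4, 6 — each is linear in n (n = 1, 2, …).
For the next term, n = 4, so the run lengths are 15, 9, 7, 8.

lllllllllllllllaaaaaaaaa6666666bbbbbbbb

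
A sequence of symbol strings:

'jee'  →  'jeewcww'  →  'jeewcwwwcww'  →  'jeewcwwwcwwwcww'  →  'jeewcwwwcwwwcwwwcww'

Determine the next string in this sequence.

jeewcwwwcwwwcwwwcwwwcww

The strings grow by a fixed suffix wcww each time.
One more step from jeewcwwwcwwwcwwwcww gives the answer.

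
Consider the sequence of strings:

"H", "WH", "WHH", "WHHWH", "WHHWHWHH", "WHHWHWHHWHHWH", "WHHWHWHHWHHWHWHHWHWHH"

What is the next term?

WHHWHWHHWHHWHWHHWHWHHWHHWHWHHWHHWH

This is a Fibonacci-style word recurrence s(k) = s(k−1)·s(k−2): e.g. WH·H = WHH.
Continuing: WHHWHWHHWHHWHWHHWHWHH · WHHWHWHHWHHWH gives term 8.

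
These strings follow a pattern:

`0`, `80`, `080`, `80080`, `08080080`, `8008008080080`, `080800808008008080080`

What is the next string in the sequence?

Each term (from the third on) is the two preceding terms concatenated in order: term 3 = 0·80 = 080.
So term 8 is 8008008080080·080800808008008080080.

8008008080080080800808008008080080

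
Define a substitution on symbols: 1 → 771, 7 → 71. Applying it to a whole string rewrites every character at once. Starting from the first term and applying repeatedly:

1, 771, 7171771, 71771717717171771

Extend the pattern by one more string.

Replace each of the 17 characters of 71771717717171771 in place — 71 771 71 71 771 71 771 71 71 771 71 771 71 771 71 71 771 — and concatenate.

71771717177171771717177171771717717171771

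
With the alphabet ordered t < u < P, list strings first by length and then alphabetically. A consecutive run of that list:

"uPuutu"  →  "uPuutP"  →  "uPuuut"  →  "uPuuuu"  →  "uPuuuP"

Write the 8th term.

Advancing 3 positions from uPuuuP through uPuuuP → uPuuPt → uPuuPu reaches term 8.

uPuuPP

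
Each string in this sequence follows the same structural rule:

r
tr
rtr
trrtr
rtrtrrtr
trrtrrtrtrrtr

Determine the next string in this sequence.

From term 3 onward, concatenate the second-to-last term with the last: r·tr = rtr, tr·rtr = trrtr, …
So term 7 is rtrtrrtr·trrtrrtrtrrtr.

rtrtrrtrtrrtrrtrtrrtr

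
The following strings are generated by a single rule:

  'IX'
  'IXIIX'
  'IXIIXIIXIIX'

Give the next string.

Every step duplicates the string with 'I' between the halves.
Doubling IXIIXIIXIIX with 'I' between the halves:

IXIIXIIXIIXIIXIIXIIXIIX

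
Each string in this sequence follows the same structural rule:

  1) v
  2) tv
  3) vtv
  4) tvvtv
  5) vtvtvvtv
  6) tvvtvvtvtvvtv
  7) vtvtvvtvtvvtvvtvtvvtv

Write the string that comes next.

This is a Fibonacci-style word recurrence s(k) = s(k−2)·s(k−1): e.g. v·tv = vtv.
The next term joins tvvtvvtvtvvtv and vtvtvvtvtvvtvvtvtvvtv.

tvvtvvtvtvvtvvtvtvvtvtvvtvvtvtvvtv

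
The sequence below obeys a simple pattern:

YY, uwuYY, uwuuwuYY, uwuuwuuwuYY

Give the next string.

uwuuwuuwuuwuYY

Each term is the previous one with uwu prepended.
So the next term is uwu·uwuuwuuwuYY.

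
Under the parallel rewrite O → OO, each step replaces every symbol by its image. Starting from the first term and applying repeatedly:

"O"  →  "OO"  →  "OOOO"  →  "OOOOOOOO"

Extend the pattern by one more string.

Expanding OOOOOOOO: O→OO, O→OO, O→OO, O→OO, O→OO, O→OO, O→OO, O→OO. Concatenated: OO OO OO OO OO OO OO OO.

OOOOOOOOOOOOOOOO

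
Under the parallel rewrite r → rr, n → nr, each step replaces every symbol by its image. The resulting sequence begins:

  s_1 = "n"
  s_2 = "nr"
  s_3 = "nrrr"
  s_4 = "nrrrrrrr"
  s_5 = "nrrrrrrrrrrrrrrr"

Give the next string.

nrrrrrrrrrrrrrrrrrrrrrrrrrrrrrrr

Applying the rule to each of the 16 symbols of nrrrrrrrrrrrrrrr gives the pieces nr rr rr rr rr rr rr rr rr rr rr rr rr rr rr rr, which concatenate to the answer.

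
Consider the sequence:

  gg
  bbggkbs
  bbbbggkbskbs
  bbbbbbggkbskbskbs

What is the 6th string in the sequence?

bbbbbbbbbbggkbskbskbskbskbs

Every step adds bb to the front and kbs to the end of the previous string.
From bbbbbbggkbskbskbs, 2 further steps: bbbbbbggkbskbskbs → bbbbbbbbggkbskbskbskbs → (answer).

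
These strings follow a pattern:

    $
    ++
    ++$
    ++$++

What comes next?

From term 3 onward, concatenate the last term with the second-to-last: ++·$ = ++$, ++$·++ = ++$++, …
Continuing: ++$++ · ++$ gives term 5.

++$++++$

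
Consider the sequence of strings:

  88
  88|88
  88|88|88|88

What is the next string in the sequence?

Each string is two copies of the previous one joined by '|'.
So the next term is two copies of 88|88|88|88 with '|' between the halves.

88|88|88|88|88|88|88|88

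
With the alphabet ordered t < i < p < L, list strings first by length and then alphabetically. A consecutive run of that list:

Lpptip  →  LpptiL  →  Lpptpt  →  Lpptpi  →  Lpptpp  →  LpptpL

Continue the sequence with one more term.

Treat LpptpL as a base-4 numeral over the given alphabet and add one, carrying through any trailing L's.

LpptLt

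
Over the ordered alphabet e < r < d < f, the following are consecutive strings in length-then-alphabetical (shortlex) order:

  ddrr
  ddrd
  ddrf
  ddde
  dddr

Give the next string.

dddd

Find the rightmost character of dddr below f, bump it to the next letter, and reset everything to its right to e.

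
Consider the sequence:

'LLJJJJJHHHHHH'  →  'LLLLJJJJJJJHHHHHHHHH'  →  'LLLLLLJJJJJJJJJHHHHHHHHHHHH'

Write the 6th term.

Each string has the form L^{2n} J^{2n+3} H^{3n+3} (n = 1, 2, …).
For term 6, n = 6, so the run lengths are 12, 15, 21.

LLLLLLLLLLLLJJJJJJJJJJJJJJJHHHHHHHHHHHHHHHHHHHHH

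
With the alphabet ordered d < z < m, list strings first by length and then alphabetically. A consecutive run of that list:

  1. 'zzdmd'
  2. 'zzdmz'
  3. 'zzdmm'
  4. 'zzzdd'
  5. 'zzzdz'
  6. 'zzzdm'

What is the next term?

Treat zzzdm as a base-3 numeral over the given alphabet and add one, carrying through any trailing m's.

zzzzd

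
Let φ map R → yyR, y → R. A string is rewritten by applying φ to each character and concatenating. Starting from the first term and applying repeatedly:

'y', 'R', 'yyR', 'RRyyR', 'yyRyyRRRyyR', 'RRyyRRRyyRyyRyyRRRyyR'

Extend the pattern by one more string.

Rewriting the 21 symbols of RRyyRRRyyRyyRyyRRRyyR one by one yields yyR yyR R R yyR yyR yyR R R yyR R R yyR R R yyR yyR yyR R R yyR; concatenated:

yyRyyRRRyyRyyRyyRRRyyRRRyyRRRyyRyyRyyRRRyyR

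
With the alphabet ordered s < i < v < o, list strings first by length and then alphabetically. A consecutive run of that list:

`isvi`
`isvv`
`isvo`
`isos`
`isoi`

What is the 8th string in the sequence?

iiss

Stepping forward 3 times from isoi: isoi → isov → isoo, then the target.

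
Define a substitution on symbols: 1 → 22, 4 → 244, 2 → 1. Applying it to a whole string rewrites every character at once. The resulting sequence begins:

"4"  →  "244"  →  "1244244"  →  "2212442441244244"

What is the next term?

1122124424412442442212442441244244

φ(2212442441244244) expands symbol-by-symbol to 1 1 22 1 244 244 1 244 244 22 1 244 244 1 244 244; joining the 16 pieces gives the next term.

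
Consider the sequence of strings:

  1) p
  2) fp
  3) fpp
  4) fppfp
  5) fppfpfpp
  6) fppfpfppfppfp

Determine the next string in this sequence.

Each term (from the third on) is the previous term followed by the one before it: term 3 = fp·p = fpp.
The next term joins fppfpfppfppfp and fppfpfpp.

fppfpfppfppfpfppfpfpp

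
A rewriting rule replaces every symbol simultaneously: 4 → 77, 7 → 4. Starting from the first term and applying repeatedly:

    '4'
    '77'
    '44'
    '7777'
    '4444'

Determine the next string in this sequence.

Rewriting each symbol of 4444: 4→77, 4→77, 4→77, 4→77, which concatenates to 77 77 77 77.

77777777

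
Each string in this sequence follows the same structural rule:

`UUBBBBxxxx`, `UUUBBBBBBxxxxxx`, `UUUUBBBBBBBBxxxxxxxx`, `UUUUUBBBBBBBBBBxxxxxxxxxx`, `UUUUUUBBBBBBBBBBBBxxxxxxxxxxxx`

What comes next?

UUUUUUUBBBBBBBBBBBBBBxxxxxxxxxxxxxx

The n-th term is n U's then 2n B's then 2n x's, where the shown terms are n = 2, 3, 4, 5, 6.
For the next term, n = 7, so the run lengths are 7, 14, 14.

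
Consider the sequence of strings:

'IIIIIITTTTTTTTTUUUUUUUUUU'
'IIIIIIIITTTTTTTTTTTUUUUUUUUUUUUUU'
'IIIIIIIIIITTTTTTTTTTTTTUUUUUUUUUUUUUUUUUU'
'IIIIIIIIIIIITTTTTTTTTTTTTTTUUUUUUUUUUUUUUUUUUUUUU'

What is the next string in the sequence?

IIIIIIIIIIIIIITTTTTTTTTTTTTTTTTUUUUUUUUUUUUUUUUUUUUUUUUUU

Each string has the form I^{2n} T^{2n+3} U^{4n-2}, where the shown terms are n = 3, 4, 5, 6.
Setting n = 7 gives 14, 17, 26 characters in each block.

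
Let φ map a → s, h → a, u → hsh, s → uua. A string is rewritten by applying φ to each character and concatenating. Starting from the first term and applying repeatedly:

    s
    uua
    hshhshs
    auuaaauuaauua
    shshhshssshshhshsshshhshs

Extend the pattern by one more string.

Replace each of the 25 characters of shshhshssshshhshsshshhshs in place — uua a uua a a uua a uua uua uua a uua a a uua a uua uua a uua a a uua a uua — and concatenate.

uuaauuaaauuaauuauuauuaauuaaauuaauuauuaauuaaauuaauua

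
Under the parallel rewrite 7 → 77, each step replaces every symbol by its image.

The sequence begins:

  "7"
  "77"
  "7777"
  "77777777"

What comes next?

7777777777777777

Expanding 77777777: 7→77, 7→77, 7→77, 7→77, 7→77, 7→77, 7→77, 7→77. Concatenated: 77 77 77 77 77 77 77 77.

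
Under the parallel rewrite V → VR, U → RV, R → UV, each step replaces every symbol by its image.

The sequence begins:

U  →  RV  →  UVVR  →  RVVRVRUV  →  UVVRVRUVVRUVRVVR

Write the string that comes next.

Rewriting the 16 symbols of UVVRVRUVVRUVRVVR one by one yields RV VR VR UV VR UV RV VR VR UV RV VR UV VR VR UV; concatenated:

RVVRVRUVVRUVRVVRVRUVRVVRUVVRVRUV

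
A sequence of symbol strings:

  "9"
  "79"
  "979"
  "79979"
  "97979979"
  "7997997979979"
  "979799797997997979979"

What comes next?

7997997979979979799797997997979979

From term 3 onward, concatenate the second-to-last term with the last: 9·79 = 979, 79·979 = 79979, …
Continuing: 7997997979979 · 979799797997997979979 gives term 8.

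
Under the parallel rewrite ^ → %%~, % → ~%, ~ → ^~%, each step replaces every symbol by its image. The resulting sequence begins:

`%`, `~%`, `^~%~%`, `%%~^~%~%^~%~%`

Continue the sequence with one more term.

Applying the rule to each of the 13 symbols of %%~^~%~%^~%~% gives the pieces ~% ~% ^~% %%~ ^~% ~% ^~% ~% %%~ ^~% ~% ^~% ~%, which concatenate to the answer.

~%~%^~%%%~^~%~%^~%~%%%~^~%~%^~%~%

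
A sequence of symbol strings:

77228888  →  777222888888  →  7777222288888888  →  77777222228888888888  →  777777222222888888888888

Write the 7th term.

The n-th term is n 7's then n 2's then 2n 8's, where the shown terms are n = 2, 3, 4, 5, 6.
Setting n = 8 gives 8, 8, 16 characters in each block.

77777777222222228888888888888888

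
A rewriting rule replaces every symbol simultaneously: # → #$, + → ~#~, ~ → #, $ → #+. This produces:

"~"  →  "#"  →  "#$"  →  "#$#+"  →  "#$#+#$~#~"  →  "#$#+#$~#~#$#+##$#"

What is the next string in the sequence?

Applying the rule to each of the 17 symbols of #$#+#$~#~#$#+##$# gives the pieces #$ #+ #$ ~#~ #$ #+ # #$ # #$ #+ #$ ~#~ #$ #$ #+ #$, which concatenate to the answer.

#$#+#$~#~#$#+##$##$#+#$~#~#$#$#+#$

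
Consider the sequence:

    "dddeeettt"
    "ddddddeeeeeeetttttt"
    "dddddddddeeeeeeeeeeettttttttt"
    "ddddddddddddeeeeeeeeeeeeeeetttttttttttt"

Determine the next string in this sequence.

dddddddddddddddeeeeeeeeeeeeeeeeeeettttttttttttttt

Reading off run lengths: d runs 3, 6, 9, 12; e runs 3, 7, 11, 15; t runs 3, 6, 9, 12 — each is linear in n (n = 1, 2, …).
At n = 5 the blocks have lengths 15, 19, 15.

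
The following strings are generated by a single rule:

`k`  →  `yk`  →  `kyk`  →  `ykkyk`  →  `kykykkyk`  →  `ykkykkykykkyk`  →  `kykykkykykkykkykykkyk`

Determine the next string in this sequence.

ykkykkykykkykkykykkykykkykkykykkyk

From term 3 onward, concatenate the second-to-last term with the last: k·yk = kyk, yk·kyk = ykkyk, …
So term 8 is ykkykkykykkyk·kykykkykykkykkykykkyk.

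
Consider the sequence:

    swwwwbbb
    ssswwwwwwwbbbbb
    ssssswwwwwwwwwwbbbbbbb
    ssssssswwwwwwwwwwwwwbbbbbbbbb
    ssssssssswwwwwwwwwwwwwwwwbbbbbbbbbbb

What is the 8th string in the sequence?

ssssssssssssssswwwwwwwwwwwwwwwwwwwwwwwwwbbbbbbbbbbbbbbbbb

Each string has the form s^{2n-1} w^{3n+1} b^{2n+1} (n = 1, 2, …).
Setting n = 8 gives 15, 25, 17 characters in each block.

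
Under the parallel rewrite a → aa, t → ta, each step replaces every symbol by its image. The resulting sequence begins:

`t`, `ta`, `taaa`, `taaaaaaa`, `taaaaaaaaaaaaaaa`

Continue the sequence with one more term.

Rewriting the 16 symbols of taaaaaaaaaaaaaaa one by one yields ta aa aa aa aa aa aa aa aa aa aa aa aa aa aa aa; concatenated:

taaaaaaaaaaaaaaaaaaaaaaaaaaaaaaa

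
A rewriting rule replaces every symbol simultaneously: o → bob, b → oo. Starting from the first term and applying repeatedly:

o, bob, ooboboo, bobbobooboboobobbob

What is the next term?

φ(bobbobooboboobobbob) expands symbol-by-symbol to oo bob oo oo bob oo bob bob oo bob oo bob bob oo bob oo oo bob oo; joining the 19 pieces gives the next term.

oobobooooboboobobbobooboboobobboboobobooooboboo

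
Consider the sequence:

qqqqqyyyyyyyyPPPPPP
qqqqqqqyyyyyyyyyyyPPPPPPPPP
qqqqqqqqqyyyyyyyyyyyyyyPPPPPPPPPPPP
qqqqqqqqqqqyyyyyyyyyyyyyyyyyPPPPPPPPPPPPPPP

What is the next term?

qqqqqqqqqqqqqyyyyyyyyyyyyyyyyyyyyPPPPPPPPPPPPPPPPPP

Each string has the form q^{2n+1} y^{3n+2} P^{3n}, where the shown terms are n = 2, 3, 4, 5.
For the next term, n = 6, so the run lengths are 13, 20, 18.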